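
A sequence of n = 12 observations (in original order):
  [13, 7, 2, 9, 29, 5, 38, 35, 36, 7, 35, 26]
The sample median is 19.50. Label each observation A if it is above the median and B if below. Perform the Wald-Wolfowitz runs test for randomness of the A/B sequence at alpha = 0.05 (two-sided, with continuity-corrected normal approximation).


Step 1: Compute median = 19.50; label A = above, B = below.
Labels in order: BBBBABAAABAA  (n_A = 6, n_B = 6)
Step 2: Count runs R = 6.
Step 3: Under H0 (random ordering), E[R] = 2*n_A*n_B/(n_A+n_B) + 1 = 2*6*6/12 + 1 = 7.0000.
        Var[R] = 2*n_A*n_B*(2*n_A*n_B - n_A - n_B) / ((n_A+n_B)^2 * (n_A+n_B-1)) = 4320/1584 = 2.7273.
        SD[R] = 1.6514.
Step 4: Continuity-corrected z = (R + 0.5 - E[R]) / SD[R] = (6 + 0.5 - 7.0000) / 1.6514 = -0.3028.
Step 5: Two-sided p-value via normal approximation = 2*(1 - Phi(|z|)) = 0.762069.
Step 6: alpha = 0.05. fail to reject H0.

R = 6, z = -0.3028, p = 0.762069, fail to reject H0.


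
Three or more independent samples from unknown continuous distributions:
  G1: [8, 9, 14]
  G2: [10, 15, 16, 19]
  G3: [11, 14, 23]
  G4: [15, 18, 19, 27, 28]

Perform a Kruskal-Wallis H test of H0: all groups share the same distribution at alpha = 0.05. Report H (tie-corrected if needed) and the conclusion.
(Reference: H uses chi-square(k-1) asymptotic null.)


Step 1: Combine all N = 15 observations and assign midranks.
sorted (value, group, rank): (8,G1,1), (9,G1,2), (10,G2,3), (11,G3,4), (14,G1,5.5), (14,G3,5.5), (15,G2,7.5), (15,G4,7.5), (16,G2,9), (18,G4,10), (19,G2,11.5), (19,G4,11.5), (23,G3,13), (27,G4,14), (28,G4,15)
Step 2: Sum ranks within each group.
R_1 = 8.5 (n_1 = 3)
R_2 = 31 (n_2 = 4)
R_3 = 22.5 (n_3 = 3)
R_4 = 58 (n_4 = 5)
Step 3: H = 12/(N(N+1)) * sum(R_i^2/n_i) - 3(N+1)
     = 12/(15*16) * (8.5^2/3 + 31^2/4 + 22.5^2/3 + 58^2/5) - 3*16
     = 0.050000 * 1105.88 - 48
     = 7.294167.
Step 4: Ties present; correction factor C = 1 - 18/(15^3 - 15) = 0.994643. Corrected H = 7.294167 / 0.994643 = 7.333453.
Step 5: Under H0, H ~ chi^2(3); p-value = 0.061996.
Step 6: alpha = 0.05. fail to reject H0.

H = 7.3335, df = 3, p = 0.061996, fail to reject H0.


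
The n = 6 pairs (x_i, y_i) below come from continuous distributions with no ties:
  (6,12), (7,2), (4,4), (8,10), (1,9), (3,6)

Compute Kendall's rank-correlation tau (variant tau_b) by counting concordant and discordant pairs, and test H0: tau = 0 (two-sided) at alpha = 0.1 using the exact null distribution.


Step 1: Enumerate the 15 unordered pairs (i,j) with i<j and classify each by sign(x_j-x_i) * sign(y_j-y_i).
  (1,2):dx=+1,dy=-10->D; (1,3):dx=-2,dy=-8->C; (1,4):dx=+2,dy=-2->D; (1,5):dx=-5,dy=-3->C
  (1,6):dx=-3,dy=-6->C; (2,3):dx=-3,dy=+2->D; (2,4):dx=+1,dy=+8->C; (2,5):dx=-6,dy=+7->D
  (2,6):dx=-4,dy=+4->D; (3,4):dx=+4,dy=+6->C; (3,5):dx=-3,dy=+5->D; (3,6):dx=-1,dy=+2->D
  (4,5):dx=-7,dy=-1->C; (4,6):dx=-5,dy=-4->C; (5,6):dx=+2,dy=-3->D
Step 2: C = 7, D = 8, total pairs = 15.
Step 3: tau = (C - D)/(n(n-1)/2) = (7 - 8)/15 = -0.066667.
Step 4: Exact two-sided p-value (enumerate n! = 720 permutations of y under H0): p = 1.000000.
Step 5: alpha = 0.1. fail to reject H0.

tau_b = -0.0667 (C=7, D=8), p = 1.000000, fail to reject H0.


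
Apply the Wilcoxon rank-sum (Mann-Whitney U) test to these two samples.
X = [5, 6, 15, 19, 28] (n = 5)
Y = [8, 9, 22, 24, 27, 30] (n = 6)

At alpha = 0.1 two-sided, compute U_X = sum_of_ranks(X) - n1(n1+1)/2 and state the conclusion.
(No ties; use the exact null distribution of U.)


Step 1: Combine and sort all 11 observations; assign midranks.
sorted (value, group): (5,X), (6,X), (8,Y), (9,Y), (15,X), (19,X), (22,Y), (24,Y), (27,Y), (28,X), (30,Y)
ranks: 5->1, 6->2, 8->3, 9->4, 15->5, 19->6, 22->7, 24->8, 27->9, 28->10, 30->11
Step 2: Rank sum for X: R1 = 1 + 2 + 5 + 6 + 10 = 24.
Step 3: U_X = R1 - n1(n1+1)/2 = 24 - 5*6/2 = 24 - 15 = 9.
       U_Y = n1*n2 - U_X = 30 - 9 = 21.
Step 4: No ties, so the exact null distribution of U (based on enumerating the C(11,5) = 462 equally likely rank assignments) gives the two-sided p-value.
Step 5: p-value = 0.329004; compare to alpha = 0.1. fail to reject H0.

U_X = 9, p = 0.329004, fail to reject H0 at alpha = 0.1.


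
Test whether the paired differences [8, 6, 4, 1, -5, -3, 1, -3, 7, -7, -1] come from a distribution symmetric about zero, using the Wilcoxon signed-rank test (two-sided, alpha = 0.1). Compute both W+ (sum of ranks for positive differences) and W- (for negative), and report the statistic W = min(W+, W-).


Step 1: Drop any zero differences (none here) and take |d_i|.
|d| = [8, 6, 4, 1, 5, 3, 1, 3, 7, 7, 1]
Step 2: Midrank |d_i| (ties get averaged ranks).
ranks: |8|->11, |6|->8, |4|->6, |1|->2, |5|->7, |3|->4.5, |1|->2, |3|->4.5, |7|->9.5, |7|->9.5, |1|->2
Step 3: Attach original signs; sum ranks with positive sign and with negative sign.
W+ = 11 + 8 + 6 + 2 + 2 + 9.5 = 38.5
W- = 7 + 4.5 + 4.5 + 9.5 + 2 = 27.5
(Check: W+ + W- = 66 should equal n(n+1)/2 = 66.)
Step 4: Test statistic W = min(W+, W-) = 27.5.
Step 5: Ties in |d|, so use the tie-corrected normal approximation.
        E[W] = n(n+1)/4 = 11*12/4 = 33.
        Tie groups: |d|=1 (t=3), |d|=3 (t=2), |d|=7 (t=2); sum(t^3 - t) = 36.
        Var[W] = n(n+1)(2n+1)/24 - sum(t^3-t)/48 = 3036/24 - 36/48 = 125.75.
        z = (W - E[W]) / sqrt(Var[W]) = (27.5 - 33) / 11.2138 = -0.4905.
        Two-sided p = 2*Phi(z) = 0.623804.
Step 6: alpha = 0.1. fail to reject H0.

W+ = 38.5, W- = 27.5, W = min = 27.5, p = 0.623804, fail to reject H0.


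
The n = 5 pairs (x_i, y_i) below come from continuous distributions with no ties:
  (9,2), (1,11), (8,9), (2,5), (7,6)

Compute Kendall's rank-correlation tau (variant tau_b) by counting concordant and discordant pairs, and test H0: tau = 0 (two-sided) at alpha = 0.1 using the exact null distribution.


Step 1: Enumerate the 10 unordered pairs (i,j) with i<j and classify each by sign(x_j-x_i) * sign(y_j-y_i).
  (1,2):dx=-8,dy=+9->D; (1,3):dx=-1,dy=+7->D; (1,4):dx=-7,dy=+3->D; (1,5):dx=-2,dy=+4->D
  (2,3):dx=+7,dy=-2->D; (2,4):dx=+1,dy=-6->D; (2,5):dx=+6,dy=-5->D; (3,4):dx=-6,dy=-4->C
  (3,5):dx=-1,dy=-3->C; (4,5):dx=+5,dy=+1->C
Step 2: C = 3, D = 7, total pairs = 10.
Step 3: tau = (C - D)/(n(n-1)/2) = (3 - 7)/10 = -0.400000.
Step 4: Exact two-sided p-value (enumerate n! = 120 permutations of y under H0): p = 0.483333.
Step 5: alpha = 0.1. fail to reject H0.

tau_b = -0.4000 (C=3, D=7), p = 0.483333, fail to reject H0.


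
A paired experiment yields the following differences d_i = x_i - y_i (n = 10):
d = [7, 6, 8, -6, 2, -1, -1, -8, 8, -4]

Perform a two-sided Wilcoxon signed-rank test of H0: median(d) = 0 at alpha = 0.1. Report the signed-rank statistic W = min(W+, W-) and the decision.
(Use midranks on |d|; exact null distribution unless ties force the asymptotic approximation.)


Step 1: Drop any zero differences (none here) and take |d_i|.
|d| = [7, 6, 8, 6, 2, 1, 1, 8, 8, 4]
Step 2: Midrank |d_i| (ties get averaged ranks).
ranks: |7|->7, |6|->5.5, |8|->9, |6|->5.5, |2|->3, |1|->1.5, |1|->1.5, |8|->9, |8|->9, |4|->4
Step 3: Attach original signs; sum ranks with positive sign and with negative sign.
W+ = 7 + 5.5 + 9 + 3 + 9 = 33.5
W- = 5.5 + 1.5 + 1.5 + 9 + 4 = 21.5
(Check: W+ + W- = 55 should equal n(n+1)/2 = 55.)
Step 4: Test statistic W = min(W+, W-) = 21.5.
Step 5: Ties in |d|, so use the tie-corrected normal approximation.
        E[W] = n(n+1)/4 = 10*11/4 = 27.5.
        Tie groups: |d|=1 (t=2), |d|=6 (t=2), |d|=8 (t=3); sum(t^3 - t) = 36.
        Var[W] = n(n+1)(2n+1)/24 - sum(t^3-t)/48 = 2310/24 - 36/48 = 95.5.
        z = (W - E[W]) / sqrt(Var[W]) = (21.5 - 27.5) / 9.7724 = -0.6140.
        Two-sided p = 2*Phi(z) = 0.539233.
Step 6: alpha = 0.1. fail to reject H0.

W+ = 33.5, W- = 21.5, W = min = 21.5, p = 0.539233, fail to reject H0.


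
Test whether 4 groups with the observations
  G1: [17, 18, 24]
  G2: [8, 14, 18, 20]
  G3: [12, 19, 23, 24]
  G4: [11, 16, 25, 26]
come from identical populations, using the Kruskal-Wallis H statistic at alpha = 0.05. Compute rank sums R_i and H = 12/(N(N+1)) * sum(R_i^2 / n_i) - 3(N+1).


Step 1: Combine all N = 15 observations and assign midranks.
sorted (value, group, rank): (8,G2,1), (11,G4,2), (12,G3,3), (14,G2,4), (16,G4,5), (17,G1,6), (18,G1,7.5), (18,G2,7.5), (19,G3,9), (20,G2,10), (23,G3,11), (24,G1,12.5), (24,G3,12.5), (25,G4,14), (26,G4,15)
Step 2: Sum ranks within each group.
R_1 = 26 (n_1 = 3)
R_2 = 22.5 (n_2 = 4)
R_3 = 35.5 (n_3 = 4)
R_4 = 36 (n_4 = 4)
Step 3: H = 12/(N(N+1)) * sum(R_i^2/n_i) - 3(N+1)
     = 12/(15*16) * (26^2/3 + 22.5^2/4 + 35.5^2/4 + 36^2/4) - 3*16
     = 0.050000 * 990.958 - 48
     = 1.547917.
Step 4: Ties present; correction factor C = 1 - 12/(15^3 - 15) = 0.996429. Corrected H = 1.547917 / 0.996429 = 1.553465.
Step 5: Under H0, H ~ chi^2(3); p-value = 0.669987.
Step 6: alpha = 0.05. fail to reject H0.

H = 1.5535, df = 3, p = 0.669987, fail to reject H0.


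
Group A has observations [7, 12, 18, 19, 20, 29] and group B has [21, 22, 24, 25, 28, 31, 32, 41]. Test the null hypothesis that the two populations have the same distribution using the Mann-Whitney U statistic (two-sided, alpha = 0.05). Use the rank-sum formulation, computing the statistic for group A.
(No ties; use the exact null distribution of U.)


Step 1: Combine and sort all 14 observations; assign midranks.
sorted (value, group): (7,X), (12,X), (18,X), (19,X), (20,X), (21,Y), (22,Y), (24,Y), (25,Y), (28,Y), (29,X), (31,Y), (32,Y), (41,Y)
ranks: 7->1, 12->2, 18->3, 19->4, 20->5, 21->6, 22->7, 24->8, 25->9, 28->10, 29->11, 31->12, 32->13, 41->14
Step 2: Rank sum for X: R1 = 1 + 2 + 3 + 4 + 5 + 11 = 26.
Step 3: U_X = R1 - n1(n1+1)/2 = 26 - 6*7/2 = 26 - 21 = 5.
       U_Y = n1*n2 - U_X = 48 - 5 = 43.
Step 4: No ties, so the exact null distribution of U (based on enumerating the C(14,6) = 3003 equally likely rank assignments) gives the two-sided p-value.
Step 5: p-value = 0.012654; compare to alpha = 0.05. reject H0.

U_X = 5, p = 0.012654, reject H0 at alpha = 0.05.


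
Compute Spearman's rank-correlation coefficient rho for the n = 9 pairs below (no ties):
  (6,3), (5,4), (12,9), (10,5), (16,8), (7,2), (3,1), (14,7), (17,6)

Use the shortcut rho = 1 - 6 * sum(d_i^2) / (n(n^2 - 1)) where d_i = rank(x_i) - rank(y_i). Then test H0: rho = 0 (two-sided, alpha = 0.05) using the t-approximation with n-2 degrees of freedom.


Step 1: Rank x and y separately (midranks; no ties here).
rank(x): 6->3, 5->2, 12->6, 10->5, 16->8, 7->4, 3->1, 14->7, 17->9
rank(y): 3->3, 4->4, 9->9, 5->5, 8->8, 2->2, 1->1, 7->7, 6->6
Step 2: d_i = R_x(i) - R_y(i); compute d_i^2.
  (3-3)^2=0, (2-4)^2=4, (6-9)^2=9, (5-5)^2=0, (8-8)^2=0, (4-2)^2=4, (1-1)^2=0, (7-7)^2=0, (9-6)^2=9
sum(d^2) = 26.
Step 3: rho = 1 - 6*26 / (9*(9^2 - 1)) = 1 - 156/720 = 0.783333.
Step 4: Under H0, t = rho * sqrt((n-2)/(1-rho^2)) = 3.3341 ~ t(7).
Step 5: Two-sided p-value from the t-distribution with 7 df = 0.012520.
Step 6: alpha = 0.05. reject H0.

rho = 0.7833, p = 0.012520, reject H0 at alpha = 0.05.


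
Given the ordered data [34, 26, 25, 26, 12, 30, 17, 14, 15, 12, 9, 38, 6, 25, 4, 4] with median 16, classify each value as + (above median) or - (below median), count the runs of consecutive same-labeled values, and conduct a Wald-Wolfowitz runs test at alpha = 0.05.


Step 1: Compute median = 16; label A = above, B = below.
Labels in order: AAAABAABBBBABABB  (n_A = 8, n_B = 8)
Step 2: Count runs R = 8.
Step 3: Under H0 (random ordering), E[R] = 2*n_A*n_B/(n_A+n_B) + 1 = 2*8*8/16 + 1 = 9.0000.
        Var[R] = 2*n_A*n_B*(2*n_A*n_B - n_A - n_B) / ((n_A+n_B)^2 * (n_A+n_B-1)) = 14336/3840 = 3.7333.
        SD[R] = 1.9322.
Step 4: Continuity-corrected z = (R + 0.5 - E[R]) / SD[R] = (8 + 0.5 - 9.0000) / 1.9322 = -0.2588.
Step 5: Two-sided p-value via normal approximation = 2*(1 - Phi(|z|)) = 0.795809.
Step 6: alpha = 0.05. fail to reject H0.

R = 8, z = -0.2588, p = 0.795809, fail to reject H0.


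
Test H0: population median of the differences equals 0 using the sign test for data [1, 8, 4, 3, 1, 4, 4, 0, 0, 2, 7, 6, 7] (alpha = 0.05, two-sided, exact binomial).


Step 1: Discard zero differences. Original n = 13; n_eff = number of nonzero differences = 11.
Nonzero differences (with sign): +1, +8, +4, +3, +1, +4, +4, +2, +7, +6, +7
Step 2: Count signs: positive = 11, negative = 0.
Step 3: Under H0: P(positive) = 0.5, so the number of positives S ~ Bin(11, 0.5).
Step 4: Two-sided exact p-value = sum of Bin(11,0.5) probabilities at or below the observed probability = 0.000977.
Step 5: alpha = 0.05. reject H0.

n_eff = 11, pos = 11, neg = 0, p = 0.000977, reject H0.


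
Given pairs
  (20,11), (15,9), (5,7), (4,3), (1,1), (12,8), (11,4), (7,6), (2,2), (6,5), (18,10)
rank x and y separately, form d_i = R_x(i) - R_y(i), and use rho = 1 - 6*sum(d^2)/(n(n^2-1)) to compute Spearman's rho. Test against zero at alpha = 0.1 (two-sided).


Step 1: Rank x and y separately (midranks; no ties here).
rank(x): 20->11, 15->9, 5->4, 4->3, 1->1, 12->8, 11->7, 7->6, 2->2, 6->5, 18->10
rank(y): 11->11, 9->9, 7->7, 3->3, 1->1, 8->8, 4->4, 6->6, 2->2, 5->5, 10->10
Step 2: d_i = R_x(i) - R_y(i); compute d_i^2.
  (11-11)^2=0, (9-9)^2=0, (4-7)^2=9, (3-3)^2=0, (1-1)^2=0, (8-8)^2=0, (7-4)^2=9, (6-6)^2=0, (2-2)^2=0, (5-5)^2=0, (10-10)^2=0
sum(d^2) = 18.
Step 3: rho = 1 - 6*18 / (11*(11^2 - 1)) = 1 - 108/1320 = 0.918182.
Step 4: Under H0, t = rho * sqrt((n-2)/(1-rho^2)) = 6.9531 ~ t(9).
Step 5: Two-sided p-value from the t-distribution with 9 df = 0.000067.
Step 6: alpha = 0.1. reject H0.

rho = 0.9182, p = 0.000067, reject H0 at alpha = 0.1.


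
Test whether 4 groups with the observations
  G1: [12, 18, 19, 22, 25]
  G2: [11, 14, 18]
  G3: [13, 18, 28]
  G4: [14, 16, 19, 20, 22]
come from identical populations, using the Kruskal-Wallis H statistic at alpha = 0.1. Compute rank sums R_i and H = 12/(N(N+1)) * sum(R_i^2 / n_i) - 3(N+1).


Step 1: Combine all N = 16 observations and assign midranks.
sorted (value, group, rank): (11,G2,1), (12,G1,2), (13,G3,3), (14,G2,4.5), (14,G4,4.5), (16,G4,6), (18,G1,8), (18,G2,8), (18,G3,8), (19,G1,10.5), (19,G4,10.5), (20,G4,12), (22,G1,13.5), (22,G4,13.5), (25,G1,15), (28,G3,16)
Step 2: Sum ranks within each group.
R_1 = 49 (n_1 = 5)
R_2 = 13.5 (n_2 = 3)
R_3 = 27 (n_3 = 3)
R_4 = 46.5 (n_4 = 5)
Step 3: H = 12/(N(N+1)) * sum(R_i^2/n_i) - 3(N+1)
     = 12/(16*17) * (49^2/5 + 13.5^2/3 + 27^2/3 + 46.5^2/5) - 3*17
     = 0.044118 * 1216.4 - 51
     = 2.664706.
Step 4: Ties present; correction factor C = 1 - 42/(16^3 - 16) = 0.989706. Corrected H = 2.664706 / 0.989706 = 2.692422.
Step 5: Under H0, H ~ chi^2(3); p-value = 0.441517.
Step 6: alpha = 0.1. fail to reject H0.

H = 2.6924, df = 3, p = 0.441517, fail to reject H0.


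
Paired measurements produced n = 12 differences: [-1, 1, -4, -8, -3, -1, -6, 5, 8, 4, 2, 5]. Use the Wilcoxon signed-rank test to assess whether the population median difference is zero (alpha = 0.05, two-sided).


Step 1: Drop any zero differences (none here) and take |d_i|.
|d| = [1, 1, 4, 8, 3, 1, 6, 5, 8, 4, 2, 5]
Step 2: Midrank |d_i| (ties get averaged ranks).
ranks: |1|->2, |1|->2, |4|->6.5, |8|->11.5, |3|->5, |1|->2, |6|->10, |5|->8.5, |8|->11.5, |4|->6.5, |2|->4, |5|->8.5
Step 3: Attach original signs; sum ranks with positive sign and with negative sign.
W+ = 2 + 8.5 + 11.5 + 6.5 + 4 + 8.5 = 41
W- = 2 + 6.5 + 11.5 + 5 + 2 + 10 = 37
(Check: W+ + W- = 78 should equal n(n+1)/2 = 78.)
Step 4: Test statistic W = min(W+, W-) = 37.
Step 5: Ties in |d|, so use the tie-corrected normal approximation.
        E[W] = n(n+1)/4 = 12*13/4 = 39.
        Tie groups: |d|=1 (t=3), |d|=4 (t=2), |d|=5 (t=2), |d|=8 (t=2); sum(t^3 - t) = 42.
        Var[W] = n(n+1)(2n+1)/24 - sum(t^3-t)/48 = 3900/24 - 42/48 = 161.625.
        z = (W - E[W]) / sqrt(Var[W]) = (37 - 39) / 12.7132 = -0.1573.
        Two-sided p = 2*Phi(z) = 0.874995.
Step 6: alpha = 0.05. fail to reject H0.

W+ = 41, W- = 37, W = min = 37, p = 0.874995, fail to reject H0.


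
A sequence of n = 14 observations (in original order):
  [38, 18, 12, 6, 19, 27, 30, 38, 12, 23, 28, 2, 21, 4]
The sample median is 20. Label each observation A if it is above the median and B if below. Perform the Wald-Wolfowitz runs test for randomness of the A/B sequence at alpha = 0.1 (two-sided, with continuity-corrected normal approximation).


Step 1: Compute median = 20; label A = above, B = below.
Labels in order: ABBBBAAABAABAB  (n_A = 7, n_B = 7)
Step 2: Count runs R = 8.
Step 3: Under H0 (random ordering), E[R] = 2*n_A*n_B/(n_A+n_B) + 1 = 2*7*7/14 + 1 = 8.0000.
        Var[R] = 2*n_A*n_B*(2*n_A*n_B - n_A - n_B) / ((n_A+n_B)^2 * (n_A+n_B-1)) = 8232/2548 = 3.2308.
        SD[R] = 1.7974.
Step 4: R = E[R], so z = 0 with no continuity correction.
Step 5: Two-sided p-value via normal approximation = 2*(1 - Phi(|z|)) = 1.000000.
Step 6: alpha = 0.1. fail to reject H0.

R = 8, z = 0.0000, p = 1.000000, fail to reject H0.


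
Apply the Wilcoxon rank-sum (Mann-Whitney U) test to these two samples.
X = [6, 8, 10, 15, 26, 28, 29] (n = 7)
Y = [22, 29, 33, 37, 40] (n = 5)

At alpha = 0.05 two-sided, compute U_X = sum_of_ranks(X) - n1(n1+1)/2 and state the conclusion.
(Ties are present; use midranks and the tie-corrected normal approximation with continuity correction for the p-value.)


Step 1: Combine and sort all 12 observations; assign midranks.
sorted (value, group): (6,X), (8,X), (10,X), (15,X), (22,Y), (26,X), (28,X), (29,X), (29,Y), (33,Y), (37,Y), (40,Y)
ranks: 6->1, 8->2, 10->3, 15->4, 22->5, 26->6, 28->7, 29->8.5, 29->8.5, 33->10, 37->11, 40->12
Step 2: Rank sum for X: R1 = 1 + 2 + 3 + 4 + 6 + 7 + 8.5 = 31.5.
Step 3: U_X = R1 - n1(n1+1)/2 = 31.5 - 7*8/2 = 31.5 - 28 = 3.5.
       U_Y = n1*n2 - U_X = 35 - 3.5 = 31.5.
Step 4: Ties are present, so use the tie-corrected normal approximation (with continuity correction) for the p-value.
Step 5: p-value = 0.028075; compare to alpha = 0.05. reject H0.

U_X = 3.5, p = 0.028075, reject H0 at alpha = 0.05.


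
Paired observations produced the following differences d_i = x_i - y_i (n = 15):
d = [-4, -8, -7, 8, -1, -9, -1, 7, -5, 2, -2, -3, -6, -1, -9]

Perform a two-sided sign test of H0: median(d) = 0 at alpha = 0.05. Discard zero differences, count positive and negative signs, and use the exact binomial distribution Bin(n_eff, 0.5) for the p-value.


Step 1: Discard zero differences. Original n = 15; n_eff = number of nonzero differences = 15.
Nonzero differences (with sign): -4, -8, -7, +8, -1, -9, -1, +7, -5, +2, -2, -3, -6, -1, -9
Step 2: Count signs: positive = 3, negative = 12.
Step 3: Under H0: P(positive) = 0.5, so the number of positives S ~ Bin(15, 0.5).
Step 4: Two-sided exact p-value = sum of Bin(15,0.5) probabilities at or below the observed probability = 0.035156.
Step 5: alpha = 0.05. reject H0.

n_eff = 15, pos = 3, neg = 12, p = 0.035156, reject H0.


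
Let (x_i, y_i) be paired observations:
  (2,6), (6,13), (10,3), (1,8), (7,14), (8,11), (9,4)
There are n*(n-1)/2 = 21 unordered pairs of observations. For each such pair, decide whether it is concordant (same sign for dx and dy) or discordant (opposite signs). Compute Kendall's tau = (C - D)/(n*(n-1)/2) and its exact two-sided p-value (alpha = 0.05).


Step 1: Enumerate the 21 unordered pairs (i,j) with i<j and classify each by sign(x_j-x_i) * sign(y_j-y_i).
  (1,2):dx=+4,dy=+7->C; (1,3):dx=+8,dy=-3->D; (1,4):dx=-1,dy=+2->D; (1,5):dx=+5,dy=+8->C
  (1,6):dx=+6,dy=+5->C; (1,7):dx=+7,dy=-2->D; (2,3):dx=+4,dy=-10->D; (2,4):dx=-5,dy=-5->C
  (2,5):dx=+1,dy=+1->C; (2,6):dx=+2,dy=-2->D; (2,7):dx=+3,dy=-9->D; (3,4):dx=-9,dy=+5->D
  (3,5):dx=-3,dy=+11->D; (3,6):dx=-2,dy=+8->D; (3,7):dx=-1,dy=+1->D; (4,5):dx=+6,dy=+6->C
  (4,6):dx=+7,dy=+3->C; (4,7):dx=+8,dy=-4->D; (5,6):dx=+1,dy=-3->D; (5,7):dx=+2,dy=-10->D
  (6,7):dx=+1,dy=-7->D
Step 2: C = 7, D = 14, total pairs = 21.
Step 3: tau = (C - D)/(n(n-1)/2) = (7 - 14)/21 = -0.333333.
Step 4: Exact two-sided p-value (enumerate n! = 5040 permutations of y under H0): p = 0.381349.
Step 5: alpha = 0.05. fail to reject H0.

tau_b = -0.3333 (C=7, D=14), p = 0.381349, fail to reject H0.


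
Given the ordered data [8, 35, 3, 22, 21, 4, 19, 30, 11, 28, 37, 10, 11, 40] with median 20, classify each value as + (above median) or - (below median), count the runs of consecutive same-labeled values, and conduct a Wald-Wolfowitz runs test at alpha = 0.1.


Step 1: Compute median = 20; label A = above, B = below.
Labels in order: BABAABBABAABBA  (n_A = 7, n_B = 7)
Step 2: Count runs R = 10.
Step 3: Under H0 (random ordering), E[R] = 2*n_A*n_B/(n_A+n_B) + 1 = 2*7*7/14 + 1 = 8.0000.
        Var[R] = 2*n_A*n_B*(2*n_A*n_B - n_A - n_B) / ((n_A+n_B)^2 * (n_A+n_B-1)) = 8232/2548 = 3.2308.
        SD[R] = 1.7974.
Step 4: Continuity-corrected z = (R - 0.5 - E[R]) / SD[R] = (10 - 0.5 - 8.0000) / 1.7974 = 0.8345.
Step 5: Two-sided p-value via normal approximation = 2*(1 - Phi(|z|)) = 0.403986.
Step 6: alpha = 0.1. fail to reject H0.

R = 10, z = 0.8345, p = 0.403986, fail to reject H0.


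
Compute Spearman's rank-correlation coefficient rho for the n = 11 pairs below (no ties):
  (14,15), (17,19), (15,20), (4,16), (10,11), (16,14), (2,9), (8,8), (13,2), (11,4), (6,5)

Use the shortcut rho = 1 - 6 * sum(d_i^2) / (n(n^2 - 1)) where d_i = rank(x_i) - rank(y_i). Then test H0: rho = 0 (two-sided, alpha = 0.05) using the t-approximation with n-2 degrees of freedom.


Step 1: Rank x and y separately (midranks; no ties here).
rank(x): 14->8, 17->11, 15->9, 4->2, 10->5, 16->10, 2->1, 8->4, 13->7, 11->6, 6->3
rank(y): 15->8, 19->10, 20->11, 16->9, 11->6, 14->7, 9->5, 8->4, 2->1, 4->2, 5->3
Step 2: d_i = R_x(i) - R_y(i); compute d_i^2.
  (8-8)^2=0, (11-10)^2=1, (9-11)^2=4, (2-9)^2=49, (5-6)^2=1, (10-7)^2=9, (1-5)^2=16, (4-4)^2=0, (7-1)^2=36, (6-2)^2=16, (3-3)^2=0
sum(d^2) = 132.
Step 3: rho = 1 - 6*132 / (11*(11^2 - 1)) = 1 - 792/1320 = 0.400000.
Step 4: Under H0, t = rho * sqrt((n-2)/(1-rho^2)) = 1.3093 ~ t(9).
Step 5: Two-sided p-value from the t-distribution with 9 df = 0.222868.
Step 6: alpha = 0.05. fail to reject H0.

rho = 0.4000, p = 0.222868, fail to reject H0 at alpha = 0.05.


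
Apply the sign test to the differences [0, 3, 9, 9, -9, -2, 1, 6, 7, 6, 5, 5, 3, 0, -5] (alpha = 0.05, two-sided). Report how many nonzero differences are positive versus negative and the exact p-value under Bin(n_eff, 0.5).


Step 1: Discard zero differences. Original n = 15; n_eff = number of nonzero differences = 13.
Nonzero differences (with sign): +3, +9, +9, -9, -2, +1, +6, +7, +6, +5, +5, +3, -5
Step 2: Count signs: positive = 10, negative = 3.
Step 3: Under H0: P(positive) = 0.5, so the number of positives S ~ Bin(13, 0.5).
Step 4: Two-sided exact p-value = sum of Bin(13,0.5) probabilities at or below the observed probability = 0.092285.
Step 5: alpha = 0.05. fail to reject H0.

n_eff = 13, pos = 10, neg = 3, p = 0.092285, fail to reject H0.


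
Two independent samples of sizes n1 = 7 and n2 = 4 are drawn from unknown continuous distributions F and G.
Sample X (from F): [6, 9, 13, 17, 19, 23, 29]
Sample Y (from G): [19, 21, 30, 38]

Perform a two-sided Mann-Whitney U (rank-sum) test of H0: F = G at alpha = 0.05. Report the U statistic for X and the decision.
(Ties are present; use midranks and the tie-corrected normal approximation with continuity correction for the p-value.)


Step 1: Combine and sort all 11 observations; assign midranks.
sorted (value, group): (6,X), (9,X), (13,X), (17,X), (19,X), (19,Y), (21,Y), (23,X), (29,X), (30,Y), (38,Y)
ranks: 6->1, 9->2, 13->3, 17->4, 19->5.5, 19->5.5, 21->7, 23->8, 29->9, 30->10, 38->11
Step 2: Rank sum for X: R1 = 1 + 2 + 3 + 4 + 5.5 + 8 + 9 = 32.5.
Step 3: U_X = R1 - n1(n1+1)/2 = 32.5 - 7*8/2 = 32.5 - 28 = 4.5.
       U_Y = n1*n2 - U_X = 28 - 4.5 = 23.5.
Step 4: Ties are present, so use the tie-corrected normal approximation (with continuity correction) for the p-value.
Step 5: p-value = 0.088247; compare to alpha = 0.05. fail to reject H0.

U_X = 4.5, p = 0.088247, fail to reject H0 at alpha = 0.05.


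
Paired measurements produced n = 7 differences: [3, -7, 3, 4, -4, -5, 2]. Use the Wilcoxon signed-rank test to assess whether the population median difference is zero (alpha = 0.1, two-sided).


Step 1: Drop any zero differences (none here) and take |d_i|.
|d| = [3, 7, 3, 4, 4, 5, 2]
Step 2: Midrank |d_i| (ties get averaged ranks).
ranks: |3|->2.5, |7|->7, |3|->2.5, |4|->4.5, |4|->4.5, |5|->6, |2|->1
Step 3: Attach original signs; sum ranks with positive sign and with negative sign.
W+ = 2.5 + 2.5 + 4.5 + 1 = 10.5
W- = 7 + 4.5 + 6 = 17.5
(Check: W+ + W- = 28 should equal n(n+1)/2 = 28.)
Step 4: Test statistic W = min(W+, W-) = 10.5.
Step 5: Ties in |d|, so use the tie-corrected normal approximation.
        E[W] = n(n+1)/4 = 7*8/4 = 14.
        Tie groups: |d|=3 (t=2), |d|=4 (t=2); sum(t^3 - t) = 12.
        Var[W] = n(n+1)(2n+1)/24 - sum(t^3-t)/48 = 840/24 - 12/48 = 34.75.
        z = (W - E[W]) / sqrt(Var[W]) = (10.5 - 14) / 5.8949 = -0.5937.
        Two-sided p = 2*Phi(z) = 0.552691.
Step 6: alpha = 0.1. fail to reject H0.

W+ = 10.5, W- = 17.5, W = min = 10.5, p = 0.552691, fail to reject H0.


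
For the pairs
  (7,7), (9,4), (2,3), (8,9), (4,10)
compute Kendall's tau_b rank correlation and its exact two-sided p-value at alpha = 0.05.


Step 1: Enumerate the 10 unordered pairs (i,j) with i<j and classify each by sign(x_j-x_i) * sign(y_j-y_i).
  (1,2):dx=+2,dy=-3->D; (1,3):dx=-5,dy=-4->C; (1,4):dx=+1,dy=+2->C; (1,5):dx=-3,dy=+3->D
  (2,3):dx=-7,dy=-1->C; (2,4):dx=-1,dy=+5->D; (2,5):dx=-5,dy=+6->D; (3,4):dx=+6,dy=+6->C
  (3,5):dx=+2,dy=+7->C; (4,5):dx=-4,dy=+1->D
Step 2: C = 5, D = 5, total pairs = 10.
Step 3: tau = (C - D)/(n(n-1)/2) = (5 - 5)/10 = 0.000000.
Step 4: Exact two-sided p-value (enumerate n! = 120 permutations of y under H0): p = 1.000000.
Step 5: alpha = 0.05. fail to reject H0.

tau_b = 0.0000 (C=5, D=5), p = 1.000000, fail to reject H0.


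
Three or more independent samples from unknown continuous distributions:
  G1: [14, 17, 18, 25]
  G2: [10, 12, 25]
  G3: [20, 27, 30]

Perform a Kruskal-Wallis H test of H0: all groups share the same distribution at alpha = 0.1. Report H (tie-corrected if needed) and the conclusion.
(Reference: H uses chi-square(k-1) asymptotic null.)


Step 1: Combine all N = 10 observations and assign midranks.
sorted (value, group, rank): (10,G2,1), (12,G2,2), (14,G1,3), (17,G1,4), (18,G1,5), (20,G3,6), (25,G1,7.5), (25,G2,7.5), (27,G3,9), (30,G3,10)
Step 2: Sum ranks within each group.
R_1 = 19.5 (n_1 = 4)
R_2 = 10.5 (n_2 = 3)
R_3 = 25 (n_3 = 3)
Step 3: H = 12/(N(N+1)) * sum(R_i^2/n_i) - 3(N+1)
     = 12/(10*11) * (19.5^2/4 + 10.5^2/3 + 25^2/3) - 3*11
     = 0.109091 * 340.146 - 33
     = 4.106818.
Step 4: Ties present; correction factor C = 1 - 6/(10^3 - 10) = 0.993939. Corrected H = 4.106818 / 0.993939 = 4.131860.
Step 5: Under H0, H ~ chi^2(2); p-value = 0.126700.
Step 6: alpha = 0.1. fail to reject H0.

H = 4.1319, df = 2, p = 0.126700, fail to reject H0.


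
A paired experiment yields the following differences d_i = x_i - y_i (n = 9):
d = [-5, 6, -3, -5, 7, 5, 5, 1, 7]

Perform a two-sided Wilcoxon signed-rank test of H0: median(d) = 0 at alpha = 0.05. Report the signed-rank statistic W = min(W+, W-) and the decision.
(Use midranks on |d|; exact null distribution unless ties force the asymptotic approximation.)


Step 1: Drop any zero differences (none here) and take |d_i|.
|d| = [5, 6, 3, 5, 7, 5, 5, 1, 7]
Step 2: Midrank |d_i| (ties get averaged ranks).
ranks: |5|->4.5, |6|->7, |3|->2, |5|->4.5, |7|->8.5, |5|->4.5, |5|->4.5, |1|->1, |7|->8.5
Step 3: Attach original signs; sum ranks with positive sign and with negative sign.
W+ = 7 + 8.5 + 4.5 + 4.5 + 1 + 8.5 = 34
W- = 4.5 + 2 + 4.5 = 11
(Check: W+ + W- = 45 should equal n(n+1)/2 = 45.)
Step 4: Test statistic W = min(W+, W-) = 11.
Step 5: Ties in |d|, so use the tie-corrected normal approximation.
        E[W] = n(n+1)/4 = 9*10/4 = 22.5.
        Tie groups: |d|=5 (t=4), |d|=7 (t=2); sum(t^3 - t) = 66.
        Var[W] = n(n+1)(2n+1)/24 - sum(t^3-t)/48 = 1710/24 - 66/48 = 69.875.
        z = (W - E[W]) / sqrt(Var[W]) = (11 - 22.5) / 8.3591 = -1.3757.
        Two-sided p = 2*Phi(z) = 0.168902.
Step 6: alpha = 0.05. fail to reject H0.

W+ = 34, W- = 11, W = min = 11, p = 0.168902, fail to reject H0.


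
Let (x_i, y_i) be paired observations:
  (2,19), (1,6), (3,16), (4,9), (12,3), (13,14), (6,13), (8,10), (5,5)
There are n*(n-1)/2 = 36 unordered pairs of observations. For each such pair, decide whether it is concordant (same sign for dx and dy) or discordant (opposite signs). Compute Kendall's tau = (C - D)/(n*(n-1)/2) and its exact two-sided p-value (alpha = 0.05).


Step 1: Enumerate the 36 unordered pairs (i,j) with i<j and classify each by sign(x_j-x_i) * sign(y_j-y_i).
  (1,2):dx=-1,dy=-13->C; (1,3):dx=+1,dy=-3->D; (1,4):dx=+2,dy=-10->D; (1,5):dx=+10,dy=-16->D
  (1,6):dx=+11,dy=-5->D; (1,7):dx=+4,dy=-6->D; (1,8):dx=+6,dy=-9->D; (1,9):dx=+3,dy=-14->D
  (2,3):dx=+2,dy=+10->C; (2,4):dx=+3,dy=+3->C; (2,5):dx=+11,dy=-3->D; (2,6):dx=+12,dy=+8->C
  (2,7):dx=+5,dy=+7->C; (2,8):dx=+7,dy=+4->C; (2,9):dx=+4,dy=-1->D; (3,4):dx=+1,dy=-7->D
  (3,5):dx=+9,dy=-13->D; (3,6):dx=+10,dy=-2->D; (3,7):dx=+3,dy=-3->D; (3,8):dx=+5,dy=-6->D
  (3,9):dx=+2,dy=-11->D; (4,5):dx=+8,dy=-6->D; (4,6):dx=+9,dy=+5->C; (4,7):dx=+2,dy=+4->C
  (4,8):dx=+4,dy=+1->C; (4,9):dx=+1,dy=-4->D; (5,6):dx=+1,dy=+11->C; (5,7):dx=-6,dy=+10->D
  (5,8):dx=-4,dy=+7->D; (5,9):dx=-7,dy=+2->D; (6,7):dx=-7,dy=-1->C; (6,8):dx=-5,dy=-4->C
  (6,9):dx=-8,dy=-9->C; (7,8):dx=+2,dy=-3->D; (7,9):dx=-1,dy=-8->C; (8,9):dx=-3,dy=-5->C
Step 2: C = 15, D = 21, total pairs = 36.
Step 3: tau = (C - D)/(n(n-1)/2) = (15 - 21)/36 = -0.166667.
Step 4: Exact two-sided p-value (enumerate n! = 362880 permutations of y under H0): p = 0.612202.
Step 5: alpha = 0.05. fail to reject H0.

tau_b = -0.1667 (C=15, D=21), p = 0.612202, fail to reject H0.


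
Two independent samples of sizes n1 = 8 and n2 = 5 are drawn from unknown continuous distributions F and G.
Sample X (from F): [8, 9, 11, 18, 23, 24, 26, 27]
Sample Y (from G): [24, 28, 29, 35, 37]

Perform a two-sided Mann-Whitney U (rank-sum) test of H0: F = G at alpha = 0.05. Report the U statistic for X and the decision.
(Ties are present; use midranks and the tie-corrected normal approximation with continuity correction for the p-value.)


Step 1: Combine and sort all 13 observations; assign midranks.
sorted (value, group): (8,X), (9,X), (11,X), (18,X), (23,X), (24,X), (24,Y), (26,X), (27,X), (28,Y), (29,Y), (35,Y), (37,Y)
ranks: 8->1, 9->2, 11->3, 18->4, 23->5, 24->6.5, 24->6.5, 26->8, 27->9, 28->10, 29->11, 35->12, 37->13
Step 2: Rank sum for X: R1 = 1 + 2 + 3 + 4 + 5 + 6.5 + 8 + 9 = 38.5.
Step 3: U_X = R1 - n1(n1+1)/2 = 38.5 - 8*9/2 = 38.5 - 36 = 2.5.
       U_Y = n1*n2 - U_X = 40 - 2.5 = 37.5.
Step 4: Ties are present, so use the tie-corrected normal approximation (with continuity correction) for the p-value.
Step 5: p-value = 0.012704; compare to alpha = 0.05. reject H0.

U_X = 2.5, p = 0.012704, reject H0 at alpha = 0.05.


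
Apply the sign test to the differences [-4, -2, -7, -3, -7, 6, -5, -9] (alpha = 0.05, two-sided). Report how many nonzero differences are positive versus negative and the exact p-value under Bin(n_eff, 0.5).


Step 1: Discard zero differences. Original n = 8; n_eff = number of nonzero differences = 8.
Nonzero differences (with sign): -4, -2, -7, -3, -7, +6, -5, -9
Step 2: Count signs: positive = 1, negative = 7.
Step 3: Under H0: P(positive) = 0.5, so the number of positives S ~ Bin(8, 0.5).
Step 4: Two-sided exact p-value = sum of Bin(8,0.5) probabilities at or below the observed probability = 0.070312.
Step 5: alpha = 0.05. fail to reject H0.

n_eff = 8, pos = 1, neg = 7, p = 0.070312, fail to reject H0.


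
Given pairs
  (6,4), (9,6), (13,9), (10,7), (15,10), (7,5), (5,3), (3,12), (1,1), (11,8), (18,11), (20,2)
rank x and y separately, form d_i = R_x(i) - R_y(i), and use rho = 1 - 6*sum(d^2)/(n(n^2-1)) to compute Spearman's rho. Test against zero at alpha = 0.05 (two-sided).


Step 1: Rank x and y separately (midranks; no ties here).
rank(x): 6->4, 9->6, 13->9, 10->7, 15->10, 7->5, 5->3, 3->2, 1->1, 11->8, 18->11, 20->12
rank(y): 4->4, 6->6, 9->9, 7->7, 10->10, 5->5, 3->3, 12->12, 1->1, 8->8, 11->11, 2->2
Step 2: d_i = R_x(i) - R_y(i); compute d_i^2.
  (4-4)^2=0, (6-6)^2=0, (9-9)^2=0, (7-7)^2=0, (10-10)^2=0, (5-5)^2=0, (3-3)^2=0, (2-12)^2=100, (1-1)^2=0, (8-8)^2=0, (11-11)^2=0, (12-2)^2=100
sum(d^2) = 200.
Step 3: rho = 1 - 6*200 / (12*(12^2 - 1)) = 1 - 1200/1716 = 0.300699.
Step 4: Under H0, t = rho * sqrt((n-2)/(1-rho^2)) = 0.9970 ~ t(10).
Step 5: Two-sided p-value from the t-distribution with 10 df = 0.342260.
Step 6: alpha = 0.05. fail to reject H0.

rho = 0.3007, p = 0.342260, fail to reject H0 at alpha = 0.05.


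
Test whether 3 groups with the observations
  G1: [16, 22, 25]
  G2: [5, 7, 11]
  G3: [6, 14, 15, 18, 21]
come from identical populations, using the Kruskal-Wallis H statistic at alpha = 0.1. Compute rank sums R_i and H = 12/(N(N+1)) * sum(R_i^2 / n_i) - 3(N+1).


Step 1: Combine all N = 11 observations and assign midranks.
sorted (value, group, rank): (5,G2,1), (6,G3,2), (7,G2,3), (11,G2,4), (14,G3,5), (15,G3,6), (16,G1,7), (18,G3,8), (21,G3,9), (22,G1,10), (25,G1,11)
Step 2: Sum ranks within each group.
R_1 = 28 (n_1 = 3)
R_2 = 8 (n_2 = 3)
R_3 = 30 (n_3 = 5)
Step 3: H = 12/(N(N+1)) * sum(R_i^2/n_i) - 3(N+1)
     = 12/(11*12) * (28^2/3 + 8^2/3 + 30^2/5) - 3*12
     = 0.090909 * 462.667 - 36
     = 6.060606.
Step 4: No ties, so H is used without correction.
Step 5: Under H0, H ~ chi^2(2); p-value = 0.048301.
Step 6: alpha = 0.1. reject H0.

H = 6.0606, df = 2, p = 0.048301, reject H0.


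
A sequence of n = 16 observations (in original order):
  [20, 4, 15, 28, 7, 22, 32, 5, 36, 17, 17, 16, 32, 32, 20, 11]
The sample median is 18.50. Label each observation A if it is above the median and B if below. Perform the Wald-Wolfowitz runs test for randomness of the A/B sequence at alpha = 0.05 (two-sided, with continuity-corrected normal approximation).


Step 1: Compute median = 18.50; label A = above, B = below.
Labels in order: ABBABAABABBBAAAB  (n_A = 8, n_B = 8)
Step 2: Count runs R = 10.
Step 3: Under H0 (random ordering), E[R] = 2*n_A*n_B/(n_A+n_B) + 1 = 2*8*8/16 + 1 = 9.0000.
        Var[R] = 2*n_A*n_B*(2*n_A*n_B - n_A - n_B) / ((n_A+n_B)^2 * (n_A+n_B-1)) = 14336/3840 = 3.7333.
        SD[R] = 1.9322.
Step 4: Continuity-corrected z = (R - 0.5 - E[R]) / SD[R] = (10 - 0.5 - 9.0000) / 1.9322 = 0.2588.
Step 5: Two-sided p-value via normal approximation = 2*(1 - Phi(|z|)) = 0.795809.
Step 6: alpha = 0.05. fail to reject H0.

R = 10, z = 0.2588, p = 0.795809, fail to reject H0.


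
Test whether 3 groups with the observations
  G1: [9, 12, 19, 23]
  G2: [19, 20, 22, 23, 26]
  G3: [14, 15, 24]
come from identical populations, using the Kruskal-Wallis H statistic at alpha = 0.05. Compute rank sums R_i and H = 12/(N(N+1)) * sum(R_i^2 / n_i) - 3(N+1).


Step 1: Combine all N = 12 observations and assign midranks.
sorted (value, group, rank): (9,G1,1), (12,G1,2), (14,G3,3), (15,G3,4), (19,G1,5.5), (19,G2,5.5), (20,G2,7), (22,G2,8), (23,G1,9.5), (23,G2,9.5), (24,G3,11), (26,G2,12)
Step 2: Sum ranks within each group.
R_1 = 18 (n_1 = 4)
R_2 = 42 (n_2 = 5)
R_3 = 18 (n_3 = 3)
Step 3: H = 12/(N(N+1)) * sum(R_i^2/n_i) - 3(N+1)
     = 12/(12*13) * (18^2/4 + 42^2/5 + 18^2/3) - 3*13
     = 0.076923 * 541.8 - 39
     = 2.676923.
Step 4: Ties present; correction factor C = 1 - 12/(12^3 - 12) = 0.993007. Corrected H = 2.676923 / 0.993007 = 2.695775.
Step 5: Under H0, H ~ chi^2(2); p-value = 0.259789.
Step 6: alpha = 0.05. fail to reject H0.

H = 2.6958, df = 2, p = 0.259789, fail to reject H0.


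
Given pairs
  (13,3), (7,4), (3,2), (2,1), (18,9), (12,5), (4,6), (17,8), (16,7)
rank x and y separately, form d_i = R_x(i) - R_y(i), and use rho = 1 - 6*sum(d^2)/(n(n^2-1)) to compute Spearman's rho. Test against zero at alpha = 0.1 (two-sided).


Step 1: Rank x and y separately (midranks; no ties here).
rank(x): 13->6, 7->4, 3->2, 2->1, 18->9, 12->5, 4->3, 17->8, 16->7
rank(y): 3->3, 4->4, 2->2, 1->1, 9->9, 5->5, 6->6, 8->8, 7->7
Step 2: d_i = R_x(i) - R_y(i); compute d_i^2.
  (6-3)^2=9, (4-4)^2=0, (2-2)^2=0, (1-1)^2=0, (9-9)^2=0, (5-5)^2=0, (3-6)^2=9, (8-8)^2=0, (7-7)^2=0
sum(d^2) = 18.
Step 3: rho = 1 - 6*18 / (9*(9^2 - 1)) = 1 - 108/720 = 0.850000.
Step 4: Under H0, t = rho * sqrt((n-2)/(1-rho^2)) = 4.2691 ~ t(7).
Step 5: Two-sided p-value from the t-distribution with 7 df = 0.003705.
Step 6: alpha = 0.1. reject H0.

rho = 0.8500, p = 0.003705, reject H0 at alpha = 0.1.


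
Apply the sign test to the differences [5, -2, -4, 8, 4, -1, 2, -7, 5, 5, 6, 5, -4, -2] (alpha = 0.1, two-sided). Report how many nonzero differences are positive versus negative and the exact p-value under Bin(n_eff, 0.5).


Step 1: Discard zero differences. Original n = 14; n_eff = number of nonzero differences = 14.
Nonzero differences (with sign): +5, -2, -4, +8, +4, -1, +2, -7, +5, +5, +6, +5, -4, -2
Step 2: Count signs: positive = 8, negative = 6.
Step 3: Under H0: P(positive) = 0.5, so the number of positives S ~ Bin(14, 0.5).
Step 4: Two-sided exact p-value = sum of Bin(14,0.5) probabilities at or below the observed probability = 0.790527.
Step 5: alpha = 0.1. fail to reject H0.

n_eff = 14, pos = 8, neg = 6, p = 0.790527, fail to reject H0.


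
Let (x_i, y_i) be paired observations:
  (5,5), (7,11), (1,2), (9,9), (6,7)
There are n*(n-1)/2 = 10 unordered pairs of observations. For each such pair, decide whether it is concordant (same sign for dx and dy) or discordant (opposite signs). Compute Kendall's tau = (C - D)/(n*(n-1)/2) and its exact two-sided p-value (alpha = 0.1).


Step 1: Enumerate the 10 unordered pairs (i,j) with i<j and classify each by sign(x_j-x_i) * sign(y_j-y_i).
  (1,2):dx=+2,dy=+6->C; (1,3):dx=-4,dy=-3->C; (1,4):dx=+4,dy=+4->C; (1,5):dx=+1,dy=+2->C
  (2,3):dx=-6,dy=-9->C; (2,4):dx=+2,dy=-2->D; (2,5):dx=-1,dy=-4->C; (3,4):dx=+8,dy=+7->C
  (3,5):dx=+5,dy=+5->C; (4,5):dx=-3,dy=-2->C
Step 2: C = 9, D = 1, total pairs = 10.
Step 3: tau = (C - D)/(n(n-1)/2) = (9 - 1)/10 = 0.800000.
Step 4: Exact two-sided p-value (enumerate n! = 120 permutations of y under H0): p = 0.083333.
Step 5: alpha = 0.1. reject H0.

tau_b = 0.8000 (C=9, D=1), p = 0.083333, reject H0.


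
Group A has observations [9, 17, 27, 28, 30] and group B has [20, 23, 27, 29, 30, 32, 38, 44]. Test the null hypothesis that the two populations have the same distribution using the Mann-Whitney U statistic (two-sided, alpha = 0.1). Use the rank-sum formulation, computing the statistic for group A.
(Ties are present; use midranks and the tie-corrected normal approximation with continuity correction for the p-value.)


Step 1: Combine and sort all 13 observations; assign midranks.
sorted (value, group): (9,X), (17,X), (20,Y), (23,Y), (27,X), (27,Y), (28,X), (29,Y), (30,X), (30,Y), (32,Y), (38,Y), (44,Y)
ranks: 9->1, 17->2, 20->3, 23->4, 27->5.5, 27->5.5, 28->7, 29->8, 30->9.5, 30->9.5, 32->11, 38->12, 44->13
Step 2: Rank sum for X: R1 = 1 + 2 + 5.5 + 7 + 9.5 = 25.
Step 3: U_X = R1 - n1(n1+1)/2 = 25 - 5*6/2 = 25 - 15 = 10.
       U_Y = n1*n2 - U_X = 40 - 10 = 30.
Step 4: Ties are present, so use the tie-corrected normal approximation (with continuity correction) for the p-value.
Step 5: p-value = 0.163169; compare to alpha = 0.1. fail to reject H0.

U_X = 10, p = 0.163169, fail to reject H0 at alpha = 0.1.


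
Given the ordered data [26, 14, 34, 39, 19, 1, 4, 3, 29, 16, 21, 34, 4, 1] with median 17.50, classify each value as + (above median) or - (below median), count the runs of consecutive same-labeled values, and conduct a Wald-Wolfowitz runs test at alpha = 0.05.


Step 1: Compute median = 17.50; label A = above, B = below.
Labels in order: ABAAABBBABAABB  (n_A = 7, n_B = 7)
Step 2: Count runs R = 8.
Step 3: Under H0 (random ordering), E[R] = 2*n_A*n_B/(n_A+n_B) + 1 = 2*7*7/14 + 1 = 8.0000.
        Var[R] = 2*n_A*n_B*(2*n_A*n_B - n_A - n_B) / ((n_A+n_B)^2 * (n_A+n_B-1)) = 8232/2548 = 3.2308.
        SD[R] = 1.7974.
Step 4: R = E[R], so z = 0 with no continuity correction.
Step 5: Two-sided p-value via normal approximation = 2*(1 - Phi(|z|)) = 1.000000.
Step 6: alpha = 0.05. fail to reject H0.

R = 8, z = 0.0000, p = 1.000000, fail to reject H0.


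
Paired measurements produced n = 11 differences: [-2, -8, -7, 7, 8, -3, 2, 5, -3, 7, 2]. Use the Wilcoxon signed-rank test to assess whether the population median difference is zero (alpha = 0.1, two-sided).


Step 1: Drop any zero differences (none here) and take |d_i|.
|d| = [2, 8, 7, 7, 8, 3, 2, 5, 3, 7, 2]
Step 2: Midrank |d_i| (ties get averaged ranks).
ranks: |2|->2, |8|->10.5, |7|->8, |7|->8, |8|->10.5, |3|->4.5, |2|->2, |5|->6, |3|->4.5, |7|->8, |2|->2
Step 3: Attach original signs; sum ranks with positive sign and with negative sign.
W+ = 8 + 10.5 + 2 + 6 + 8 + 2 = 36.5
W- = 2 + 10.5 + 8 + 4.5 + 4.5 = 29.5
(Check: W+ + W- = 66 should equal n(n+1)/2 = 66.)
Step 4: Test statistic W = min(W+, W-) = 29.5.
Step 5: Ties in |d|, so use the tie-corrected normal approximation.
        E[W] = n(n+1)/4 = 11*12/4 = 33.
        Tie groups: |d|=2 (t=3), |d|=3 (t=2), |d|=7 (t=3), |d|=8 (t=2); sum(t^3 - t) = 60.
        Var[W] = n(n+1)(2n+1)/24 - sum(t^3-t)/48 = 3036/24 - 60/48 = 125.25.
        z = (W - E[W]) / sqrt(Var[W]) = (29.5 - 33) / 11.1915 = -0.3127.
        Two-sided p = 2*Phi(z) = 0.754481.
Step 6: alpha = 0.1. fail to reject H0.

W+ = 36.5, W- = 29.5, W = min = 29.5, p = 0.754481, fail to reject H0.
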